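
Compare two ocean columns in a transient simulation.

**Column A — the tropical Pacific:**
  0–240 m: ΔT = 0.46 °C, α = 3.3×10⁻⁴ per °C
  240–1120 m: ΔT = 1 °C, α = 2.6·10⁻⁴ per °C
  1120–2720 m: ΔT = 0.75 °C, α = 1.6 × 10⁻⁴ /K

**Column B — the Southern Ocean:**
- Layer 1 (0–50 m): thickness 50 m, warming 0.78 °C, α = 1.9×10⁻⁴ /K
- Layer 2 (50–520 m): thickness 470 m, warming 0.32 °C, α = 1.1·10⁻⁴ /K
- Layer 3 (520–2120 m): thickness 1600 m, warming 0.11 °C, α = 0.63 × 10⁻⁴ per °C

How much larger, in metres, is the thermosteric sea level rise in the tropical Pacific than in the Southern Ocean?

A Layer 1: 240 × 0.46 × 3.3×10⁻⁴ = 0.036432 m
A Layer 2: 2.6×10⁻⁴ × 1 × 880 = 0.22880 m
A 1.6×10⁻⁴ × 1600 × 0.75 = 0.19200 m
A total: 0.457232 m
B 0–50 m: 1.9×10⁻⁴ × 50 × 0.78 = 0.00741 m
B 50–520 m: 1.1×10⁻⁴ × 470 × 0.32 = 0.016544 m
B 0.63×10⁻⁴ × 1600 × 0.11 = 0.011088 m
B total: 0.035042 m
Difference: 0.457232 − 0.035042 = 0.42219 m

0.422 m larger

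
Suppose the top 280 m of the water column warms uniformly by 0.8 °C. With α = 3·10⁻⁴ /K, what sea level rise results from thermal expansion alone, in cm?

Δh = αΔT·H = 3×10⁻⁴ × 0.8 × 280 = 0.06720 m

6.72 cm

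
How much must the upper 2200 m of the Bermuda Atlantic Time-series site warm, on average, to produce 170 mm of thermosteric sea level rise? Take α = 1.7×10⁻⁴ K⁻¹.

ΔT ≈ 0.455 K

ΔT = Δh/(αH) = 0.17 / (1.7×10⁻⁴ × 2200) ≈ 0.4545 K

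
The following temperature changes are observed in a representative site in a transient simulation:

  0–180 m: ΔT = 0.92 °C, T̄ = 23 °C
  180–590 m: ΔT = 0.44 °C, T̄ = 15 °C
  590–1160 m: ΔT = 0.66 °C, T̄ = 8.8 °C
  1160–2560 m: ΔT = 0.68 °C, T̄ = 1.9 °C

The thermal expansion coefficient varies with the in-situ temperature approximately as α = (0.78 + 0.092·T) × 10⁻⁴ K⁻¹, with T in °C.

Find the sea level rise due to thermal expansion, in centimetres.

Δh ≈ 24 cm

Layer 1: α = (0.78 + 0.092×23)×10⁻⁴ = 2.896×10⁻⁴ K⁻¹
Layer 2: α = (0.78 + 0.092×15)×10⁻⁴ = 2.16×10⁻⁴ K⁻¹
Layer 3: α = (0.78 + 0.092×8.8)×10⁻⁴ = 1.5896×10⁻⁴ K⁻¹
Layer 4: α = (0.78 + 0.092×1.9)×10⁻⁴ = 0.9548×10⁻⁴ K⁻¹
0–180 m: 2.896×10⁻⁴ × 0.92 × 180 = 0.04795776 m
180–590 m: 0.44 × 2.16×10⁻⁴ × 410 = 0.0389664 m
590–1160 m: 0.66 × 1.5896×10⁻⁴ × 570 = 0.059800752 m
1160–2560 m: 0.68 × 0.9548×10⁻⁴ × 1400 = 0.09089696 m
Δh = 0.04795776 + 0.0389664 + 0.059800752 + 0.09089696 = 0.237621872 m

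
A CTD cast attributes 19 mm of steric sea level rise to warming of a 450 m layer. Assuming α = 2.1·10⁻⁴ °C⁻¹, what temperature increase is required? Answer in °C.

about 0.201 °C

ΔT = Δh/(αH) = 0.019 / (2.1×10⁻⁴ × 450) ≈ 0.2011 °C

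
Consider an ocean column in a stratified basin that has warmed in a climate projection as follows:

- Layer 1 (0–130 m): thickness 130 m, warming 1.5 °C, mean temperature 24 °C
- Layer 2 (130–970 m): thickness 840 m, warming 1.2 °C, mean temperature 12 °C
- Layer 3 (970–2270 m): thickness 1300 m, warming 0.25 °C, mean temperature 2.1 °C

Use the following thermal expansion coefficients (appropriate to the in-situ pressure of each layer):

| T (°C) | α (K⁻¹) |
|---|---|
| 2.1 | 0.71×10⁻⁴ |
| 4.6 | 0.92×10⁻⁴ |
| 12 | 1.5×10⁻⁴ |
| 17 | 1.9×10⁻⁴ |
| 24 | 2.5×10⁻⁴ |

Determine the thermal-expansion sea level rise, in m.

Layer 1 at 24 °C → α = 2.5×10⁻⁴ K⁻¹
Layer 2 at 12 °C → α = 1.5×10⁻⁴ K⁻¹
Layer 3 at 2.1 °C → α = 0.71×10⁻⁴ K⁻¹
0–130 m: 1.5 × 2.5×10⁻⁴ × 130 = 0.04875 m
1.2 × 840 × 1.5×10⁻⁴ = 0.15120 m
0.71×10⁻⁴ × 1300 × 0.25 = 0.023075 m
Δh = 0.04875 + 0.15120 + 0.023075 = 0.223025 m

Δh = 0.223 m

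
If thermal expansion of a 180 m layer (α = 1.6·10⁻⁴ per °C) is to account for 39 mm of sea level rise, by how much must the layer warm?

ΔT = Δh/(αH) = 0.039 / (1.6×10⁻⁴ × 180) ≈ 1.354 K

ΔT ≈ 1.35 K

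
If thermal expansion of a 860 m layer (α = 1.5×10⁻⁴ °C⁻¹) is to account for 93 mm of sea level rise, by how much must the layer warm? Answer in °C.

about 0.721 °C

ΔT = Δh/(αH) = 0.093 / (1.5×10⁻⁴ × 860) ≈ 0.7209 °C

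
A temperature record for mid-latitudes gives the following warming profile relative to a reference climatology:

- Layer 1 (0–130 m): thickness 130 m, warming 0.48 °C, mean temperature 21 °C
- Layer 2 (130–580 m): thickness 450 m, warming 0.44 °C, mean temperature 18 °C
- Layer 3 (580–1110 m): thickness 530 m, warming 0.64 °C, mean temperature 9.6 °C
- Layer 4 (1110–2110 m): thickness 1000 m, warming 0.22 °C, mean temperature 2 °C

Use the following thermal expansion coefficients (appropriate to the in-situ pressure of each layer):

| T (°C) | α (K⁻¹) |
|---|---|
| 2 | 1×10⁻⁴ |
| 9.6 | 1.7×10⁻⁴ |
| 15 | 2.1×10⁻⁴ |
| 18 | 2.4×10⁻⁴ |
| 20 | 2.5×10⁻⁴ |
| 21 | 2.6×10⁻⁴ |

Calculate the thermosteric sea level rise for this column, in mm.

Layer 1 at 21 °C → α = 2.6×10⁻⁴ K⁻¹
Layer 2 at 18 °C → α = 2.4×10⁻⁴ K⁻¹
Layer 3 at 9.6 °C → α = 1.7×10⁻⁴ K⁻¹
Layer 4 at 2 °C → α = 1×10⁻⁴ K⁻¹
0.48 × 130 × 2.6×10⁻⁴ = 0.016224 m
130–580 m: 450 × 2.4×10⁻⁴ × 0.44 = 0.04752 m
1.7×10⁻⁴ × 530 × 0.64 = 0.057664 m
1110–2110 m: 0.22 × 1×10⁻⁴ × 1000 = 0.02200 m
Δh = 0.016224 + 0.04752 + 0.057664 + 0.02200 = 0.143408 m ≈ 143 mm

Δh = 143 mm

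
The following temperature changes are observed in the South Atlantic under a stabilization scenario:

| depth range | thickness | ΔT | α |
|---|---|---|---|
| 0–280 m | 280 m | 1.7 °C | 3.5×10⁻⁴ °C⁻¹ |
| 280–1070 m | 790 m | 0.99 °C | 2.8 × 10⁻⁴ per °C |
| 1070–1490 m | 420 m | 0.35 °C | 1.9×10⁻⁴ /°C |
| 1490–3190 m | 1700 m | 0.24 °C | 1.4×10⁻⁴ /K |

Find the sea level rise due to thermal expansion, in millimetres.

0–280 m: 280 × 3.5×10⁻⁴ × 1.7 = 0.16660 m
0.99 × 790 × 2.8×10⁻⁴ = 0.218988 m
1.9×10⁻⁴ × 420 × 0.35 = 0.02793 m
0.24 × 1700 × 1.4×10⁻⁴ = 0.05712 m
Δh = 0.16660 + 0.218988 + 0.02793 + 0.05712 = 0.470638 m

about 471 mm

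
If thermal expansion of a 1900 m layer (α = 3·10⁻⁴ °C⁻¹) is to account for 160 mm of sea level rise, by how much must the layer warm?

0.28 K

ΔT = Δh/(αH) = 0.16 / (3×10⁻⁴ × 1900) ≈ 0.2807 K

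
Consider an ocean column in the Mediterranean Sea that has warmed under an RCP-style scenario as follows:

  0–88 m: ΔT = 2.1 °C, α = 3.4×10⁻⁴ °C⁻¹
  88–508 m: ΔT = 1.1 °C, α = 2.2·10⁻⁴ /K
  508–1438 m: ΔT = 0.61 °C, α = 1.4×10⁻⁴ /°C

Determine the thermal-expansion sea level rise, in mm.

244 mm

0–88 m: 2.1 × 88 × 3.4×10⁻⁴ = 0.062832 m
Layer 2: 420 × 2.2×10⁻⁴ × 1.1 = 0.10164 m
508–1438 m: 0.61 × 930 × 1.4×10⁻⁴ = 0.079422 m
Δh = 0.062832 + 0.10164 + 0.079422 = 0.243894 m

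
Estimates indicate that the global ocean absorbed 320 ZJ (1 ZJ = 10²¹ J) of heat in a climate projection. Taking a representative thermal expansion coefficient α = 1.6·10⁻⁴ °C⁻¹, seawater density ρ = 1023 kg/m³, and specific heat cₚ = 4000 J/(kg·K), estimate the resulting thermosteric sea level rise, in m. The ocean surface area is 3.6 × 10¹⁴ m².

Per unit area: Q = 320×10²¹ / (3.6×10¹⁴) ≈ 8.889×10⁸ J/m²
Δh = αQ/(ρcₚ) = 1.6×10⁻⁴ × 8.889×10⁸ / (1023 × 4000) ≈ 0.034757 m

about 0.0348 m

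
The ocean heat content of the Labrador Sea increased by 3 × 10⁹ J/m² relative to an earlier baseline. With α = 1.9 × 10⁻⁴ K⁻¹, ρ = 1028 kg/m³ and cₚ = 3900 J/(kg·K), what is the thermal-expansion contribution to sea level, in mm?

Δh ≈ 142 mm

Δh = αQ/(ρcₚ) = 1.9×10⁻⁴ × 3×10⁹ / (1028 × 3900) ≈ 0.14217 m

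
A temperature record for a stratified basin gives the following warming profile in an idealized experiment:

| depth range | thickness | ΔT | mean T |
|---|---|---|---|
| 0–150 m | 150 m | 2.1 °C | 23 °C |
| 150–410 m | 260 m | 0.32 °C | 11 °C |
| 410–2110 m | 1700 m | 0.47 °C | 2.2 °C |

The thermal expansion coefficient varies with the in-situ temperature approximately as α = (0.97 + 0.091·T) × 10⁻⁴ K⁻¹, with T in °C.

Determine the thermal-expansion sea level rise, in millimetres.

Δh ≈ 210 mm

Layer 1: α = (0.97 + 0.091×23)×10⁻⁴ = 3.063×10⁻⁴ K⁻¹
Layer 2: α = (0.97 + 0.091×11)×10⁻⁴ = 1.971×10⁻⁴ K⁻¹
Layer 3: α = (0.97 + 0.091×2.2)×10⁻⁴ = 1.1702×10⁻⁴ K⁻¹
Layer 1: 3.063×10⁻⁴ × 150 × 2.1 = 0.0964845 m
150–410 m: 260 × 0.32 × 1.971×10⁻⁴ = 0.01639872 m
410–2110 m: 1700 × 1.1702×10⁻⁴ × 0.47 = 0.09349898 m
Δh = 0.0964845 + 0.01639872 + 0.09349898 = 0.2063822 m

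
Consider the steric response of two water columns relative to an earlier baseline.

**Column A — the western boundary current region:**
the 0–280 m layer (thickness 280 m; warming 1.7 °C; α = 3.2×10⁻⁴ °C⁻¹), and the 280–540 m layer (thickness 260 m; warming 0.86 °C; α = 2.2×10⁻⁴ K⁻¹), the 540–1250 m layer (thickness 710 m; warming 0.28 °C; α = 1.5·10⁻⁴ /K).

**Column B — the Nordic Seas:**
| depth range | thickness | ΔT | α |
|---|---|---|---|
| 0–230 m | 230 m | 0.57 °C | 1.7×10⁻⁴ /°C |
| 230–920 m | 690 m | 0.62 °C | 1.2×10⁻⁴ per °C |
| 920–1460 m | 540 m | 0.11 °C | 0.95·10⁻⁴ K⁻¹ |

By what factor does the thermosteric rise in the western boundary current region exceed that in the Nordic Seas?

A Layer 1: 280 × 3.2×10⁻⁴ × 1.7 = 0.15232 m
A 280–540 m: 260 × 2.2×10⁻⁴ × 0.86 = 0.049192 m
A Layer 3: 1.5×10⁻⁴ × 710 × 0.28 = 0.02982 m
A total: 0.231332 m
B 0–230 m: 230 × 0.57 × 1.7×10⁻⁴ = 0.022287 m
B Layer 2: 1.2×10⁻⁴ × 690 × 0.62 = 0.051336 m
B 0.95×10⁻⁴ × 540 × 0.11 = 0.005643 m
B total: 0.079266 m
Ratio: 0.231332 / 0.079266 ≈ 2.918

2.9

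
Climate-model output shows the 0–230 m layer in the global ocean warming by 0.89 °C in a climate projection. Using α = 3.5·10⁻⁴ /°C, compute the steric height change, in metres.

Δh = 0.0716 m

Δh = αΔT·H = 3.5×10⁻⁴ × 0.89 × 230 = 0.071645 m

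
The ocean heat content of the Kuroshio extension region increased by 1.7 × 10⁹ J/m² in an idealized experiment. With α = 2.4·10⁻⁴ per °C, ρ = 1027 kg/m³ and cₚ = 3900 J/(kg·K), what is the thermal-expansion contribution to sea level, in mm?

Δh ≈ 100 mm

Δh = αQ/(ρcₚ) = 2.4×10⁻⁴ × 1.7×10⁹ / (1027 × 3900) ≈ 0.10187 m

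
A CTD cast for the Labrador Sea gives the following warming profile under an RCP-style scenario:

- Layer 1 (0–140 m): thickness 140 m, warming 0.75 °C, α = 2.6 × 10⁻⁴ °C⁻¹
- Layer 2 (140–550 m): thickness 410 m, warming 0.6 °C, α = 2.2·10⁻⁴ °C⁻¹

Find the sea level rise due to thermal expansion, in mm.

81.4 mm of thermosteric rise

Layer 1: 2.6×10⁻⁴ × 0.75 × 140 = 0.02730 m
140–550 m: 0.6 × 410 × 2.2×10⁻⁴ = 0.05412 m
Δh = 0.02730 + 0.05412 = 0.08142 m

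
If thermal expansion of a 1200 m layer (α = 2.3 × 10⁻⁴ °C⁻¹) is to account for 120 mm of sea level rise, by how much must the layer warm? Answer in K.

ΔT ≈ 0.43 K

ΔT = Δh/(αH) = 0.12 / (2.3×10⁻⁴ × 1200) ≈ 0.4348 K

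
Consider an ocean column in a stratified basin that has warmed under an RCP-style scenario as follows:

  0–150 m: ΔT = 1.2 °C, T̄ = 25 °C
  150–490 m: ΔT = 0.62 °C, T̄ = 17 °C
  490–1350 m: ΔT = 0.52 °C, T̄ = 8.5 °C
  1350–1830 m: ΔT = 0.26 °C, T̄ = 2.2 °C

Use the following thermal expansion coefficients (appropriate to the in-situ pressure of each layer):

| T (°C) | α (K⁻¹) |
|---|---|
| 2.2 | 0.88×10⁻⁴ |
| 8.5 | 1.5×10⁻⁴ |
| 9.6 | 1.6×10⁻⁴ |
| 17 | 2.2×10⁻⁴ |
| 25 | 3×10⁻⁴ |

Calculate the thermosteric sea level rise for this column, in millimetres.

Layer 1 at 25 °C → α = 3×10⁻⁴ K⁻¹
Layer 2 at 17 °C → α = 2.2×10⁻⁴ K⁻¹
Layer 3 at 8.5 °C → α = 1.5×10⁻⁴ K⁻¹
Layer 4 at 2.2 °C → α = 0.88×10⁻⁴ K⁻¹
1.2 × 150 × 3×10⁻⁴ = 0.05400 m
150–490 m: 340 × 2.2×10⁻⁴ × 0.62 = 0.046376 m
490–1350 m: 1.5×10⁻⁴ × 860 × 0.52 = 0.06708 m
Layer 4: 0.26 × 0.88×10⁻⁴ × 480 = 0.0109824 m
Δh = 0.05400 + 0.046376 + 0.06708 + 0.0109824 = 0.1784384 m ≈ 180 mm

about 180 mm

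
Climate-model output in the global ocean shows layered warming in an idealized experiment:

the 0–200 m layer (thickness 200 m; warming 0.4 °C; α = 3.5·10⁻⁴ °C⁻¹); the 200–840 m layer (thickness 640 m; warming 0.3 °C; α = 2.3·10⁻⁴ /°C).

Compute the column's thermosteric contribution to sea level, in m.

0.4 × 3.5×10⁻⁴ × 200 = 0.02800 m
0.3 × 2.3×10⁻⁴ × 640 = 0.04416 m
Δh = 0.02800 + 0.04416 = 0.07216 m

Δh = 0.0722 m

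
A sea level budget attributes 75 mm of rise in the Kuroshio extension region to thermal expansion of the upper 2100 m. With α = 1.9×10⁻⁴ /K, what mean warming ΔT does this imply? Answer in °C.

0.188 °C

ΔT = Δh/(αH) = 0.075 / (1.9×10⁻⁴ × 2100) ≈ 0.1880 °C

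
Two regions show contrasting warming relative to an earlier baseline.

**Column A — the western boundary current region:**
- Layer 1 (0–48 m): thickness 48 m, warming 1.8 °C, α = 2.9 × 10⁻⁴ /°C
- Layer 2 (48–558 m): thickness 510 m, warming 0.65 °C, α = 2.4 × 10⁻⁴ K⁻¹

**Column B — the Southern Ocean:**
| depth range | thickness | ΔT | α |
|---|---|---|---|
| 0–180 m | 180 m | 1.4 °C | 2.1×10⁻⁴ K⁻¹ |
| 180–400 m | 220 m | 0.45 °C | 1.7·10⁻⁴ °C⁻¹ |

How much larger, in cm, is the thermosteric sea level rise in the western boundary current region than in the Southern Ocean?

3.5 cm larger

A 0–48 m: 48 × 1.8 × 2.9×10⁻⁴ = 0.025056 m
A 2.4×10⁻⁴ × 0.65 × 510 = 0.07956 m
A total: 0.104616 m
B 180 × 1.4 × 2.1×10⁻⁴ = 0.05292 m
B 180–400 m: 220 × 1.7×10⁻⁴ × 0.45 = 0.01683 m
B total: 0.06975 m
Difference: 0.104616 − 0.06975 = 0.034866 m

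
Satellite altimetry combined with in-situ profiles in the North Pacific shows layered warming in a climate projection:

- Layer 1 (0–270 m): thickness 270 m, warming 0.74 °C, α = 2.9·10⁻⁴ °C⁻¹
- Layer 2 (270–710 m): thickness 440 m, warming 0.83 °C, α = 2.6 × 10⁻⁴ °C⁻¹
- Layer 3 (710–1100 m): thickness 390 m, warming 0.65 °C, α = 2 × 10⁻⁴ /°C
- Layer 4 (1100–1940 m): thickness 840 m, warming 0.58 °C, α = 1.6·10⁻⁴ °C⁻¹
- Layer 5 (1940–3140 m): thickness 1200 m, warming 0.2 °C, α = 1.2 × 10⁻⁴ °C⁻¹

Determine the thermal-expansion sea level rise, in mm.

about 310 mm

0–270 m: 270 × 0.74 × 2.9×10⁻⁴ = 0.057942 m
Layer 2: 2.6×10⁻⁴ × 0.83 × 440 = 0.094952 m
Layer 3: 0.65 × 390 × 2×10⁻⁴ = 0.05070 m
840 × 1.6×10⁻⁴ × 0.58 = 0.077952 m
Layer 5: 0.2 × 1.2×10⁻⁴ × 1200 = 0.02880 m
Δh = 0.057942 + 0.094952 + 0.05070 + 0.077952 + 0.02880 = 0.310346 m ≈ 310 mm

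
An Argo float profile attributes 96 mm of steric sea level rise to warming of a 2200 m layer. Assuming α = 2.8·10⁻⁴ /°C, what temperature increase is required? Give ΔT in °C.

ΔT ≈ 0.16 °C

ΔT = Δh/(αH) = 0.096 / (2.8×10⁻⁴ × 2200) ≈ 0.1558 °C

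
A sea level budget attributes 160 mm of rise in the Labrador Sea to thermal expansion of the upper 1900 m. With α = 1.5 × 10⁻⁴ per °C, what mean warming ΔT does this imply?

0.561 K

ΔT = Δh/(αH) = 0.16 / (1.5×10⁻⁴ × 1900) ≈ 0.5614 K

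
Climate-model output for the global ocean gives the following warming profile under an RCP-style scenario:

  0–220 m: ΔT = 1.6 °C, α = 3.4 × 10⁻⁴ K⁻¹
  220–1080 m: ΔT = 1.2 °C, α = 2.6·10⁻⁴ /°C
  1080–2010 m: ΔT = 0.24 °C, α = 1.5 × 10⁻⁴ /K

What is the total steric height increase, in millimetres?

Δh ≈ 420 mm

1.6 × 220 × 3.4×10⁻⁴ = 0.11968 m
220–1080 m: 2.6×10⁻⁴ × 1.2 × 860 = 0.26832 m
1080–2010 m: 930 × 0.24 × 1.5×10⁻⁴ = 0.03348 m
Δh = 0.11968 + 0.26832 + 0.03348 = 0.42148 m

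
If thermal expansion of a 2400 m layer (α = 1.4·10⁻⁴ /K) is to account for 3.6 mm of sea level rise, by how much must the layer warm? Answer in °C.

ΔT = Δh/(αH) = 0.0036 / (1.4×10⁻⁴ × 2400) ≈ 0.01071 °C

about 0.0107 °C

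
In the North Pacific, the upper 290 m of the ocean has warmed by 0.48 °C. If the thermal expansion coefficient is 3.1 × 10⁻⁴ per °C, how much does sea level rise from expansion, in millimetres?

Δh = αΔT·H = 3.1×10⁻⁴ × 0.48 × 290 = 0.043152 m

about 43.2 mm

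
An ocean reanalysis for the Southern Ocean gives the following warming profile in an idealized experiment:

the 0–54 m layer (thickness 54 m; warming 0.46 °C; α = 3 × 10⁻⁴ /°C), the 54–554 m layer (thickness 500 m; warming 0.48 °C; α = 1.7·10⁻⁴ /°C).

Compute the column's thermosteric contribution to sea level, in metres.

0–54 m: 54 × 0.46 × 3×10⁻⁴ = 0.007452 m
0.48 × 500 × 1.7×10⁻⁴ = 0.04080 m
Δh = 0.007452 + 0.04080 = 0.048252 m ≈ 0.048 m

Δh = 0.048 m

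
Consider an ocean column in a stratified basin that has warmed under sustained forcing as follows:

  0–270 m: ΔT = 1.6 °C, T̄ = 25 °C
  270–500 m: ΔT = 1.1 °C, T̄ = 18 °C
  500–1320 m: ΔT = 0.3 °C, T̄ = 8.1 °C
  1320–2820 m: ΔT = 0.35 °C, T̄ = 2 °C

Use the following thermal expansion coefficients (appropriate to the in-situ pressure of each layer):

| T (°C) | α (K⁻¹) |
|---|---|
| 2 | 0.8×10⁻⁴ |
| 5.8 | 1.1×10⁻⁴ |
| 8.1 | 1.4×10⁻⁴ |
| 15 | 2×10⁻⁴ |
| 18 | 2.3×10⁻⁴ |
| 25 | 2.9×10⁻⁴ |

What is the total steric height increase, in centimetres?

26.0 cm of thermosteric rise

Layer 1 at 25 °C → α = 2.9×10⁻⁴ K⁻¹
Layer 2 at 18 °C → α = 2.3×10⁻⁴ K⁻¹
Layer 3 at 8.1 °C → α = 1.4×10⁻⁴ K⁻¹
Layer 4 at 2 °C → α = 0.8×10⁻⁴ K⁻¹
0–270 m: 2.9×10⁻⁴ × 1.6 × 270 = 0.12528 m
Layer 2: 2.3×10⁻⁴ × 1.1 × 230 = 0.05819 m
Layer 3: 820 × 0.3 × 1.4×10⁻⁴ = 0.03444 m
0.35 × 1500 × 0.8×10⁻⁴ = 0.04200 m
Δh = 0.12528 + 0.05819 + 0.03444 + 0.04200 = 0.25991 m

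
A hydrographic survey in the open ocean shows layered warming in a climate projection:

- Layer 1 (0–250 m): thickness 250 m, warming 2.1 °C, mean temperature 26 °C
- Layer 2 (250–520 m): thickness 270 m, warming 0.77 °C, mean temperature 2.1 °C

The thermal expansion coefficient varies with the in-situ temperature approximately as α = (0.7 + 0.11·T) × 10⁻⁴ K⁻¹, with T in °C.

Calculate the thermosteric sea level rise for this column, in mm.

Layer 1: α = (0.7 + 0.11×26)×10⁻⁴ = 3.56×10⁻⁴ K⁻¹
Layer 2: α = (0.7 + 0.11×2.1)×10⁻⁴ = 0.931×10⁻⁴ K⁻¹
0–250 m: 3.56×10⁻⁴ × 2.1 × 250 = 0.18690 m
250–520 m: 0.931×10⁻⁴ × 270 × 0.77 = 0.01935549 m
Δh = 0.18690 + 0.01935549 = 0.20625549 m

Δh ≈ 206 mm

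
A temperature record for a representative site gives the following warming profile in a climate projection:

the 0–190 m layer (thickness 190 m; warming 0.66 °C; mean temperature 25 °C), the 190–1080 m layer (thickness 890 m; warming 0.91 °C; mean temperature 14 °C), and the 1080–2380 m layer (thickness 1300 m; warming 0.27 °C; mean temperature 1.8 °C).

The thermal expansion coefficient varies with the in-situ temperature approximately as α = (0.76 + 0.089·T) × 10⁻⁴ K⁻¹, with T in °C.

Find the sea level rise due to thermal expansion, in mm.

Layer 1: α = (0.76 + 0.089×25)×10⁻⁴ = 2.985×10⁻⁴ K⁻¹
Layer 2: α = (0.76 + 0.089×14)×10⁻⁴ = 2.006×10⁻⁴ K⁻¹
Layer 3: α = (0.76 + 0.089×1.8)×10⁻⁴ = 0.9202×10⁻⁴ K⁻¹
Layer 1: 2.985×10⁻⁴ × 0.66 × 190 = 0.0374319 m
Layer 2: 2.006×10⁻⁴ × 890 × 0.91 = 0.16246594 m
1080–2380 m: 1300 × 0.9202×10⁻⁴ × 0.27 = 0.03229902 m
Δh = 0.0374319 + 0.16246594 + 0.03229902 = 0.23219686 m

about 232 mm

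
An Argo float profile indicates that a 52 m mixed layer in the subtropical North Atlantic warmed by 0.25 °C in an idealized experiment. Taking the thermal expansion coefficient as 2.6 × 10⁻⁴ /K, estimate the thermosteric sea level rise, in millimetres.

Δh = αΔT·H = 2.6×10⁻⁴ × 0.25 × 52 = 0.00338 m

Δh ≈ 3.4 mm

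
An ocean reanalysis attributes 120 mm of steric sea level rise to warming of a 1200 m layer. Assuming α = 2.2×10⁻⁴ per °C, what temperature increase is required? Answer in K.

about 0.455 K

ΔT = Δh/(αH) = 0.12 / (2.2×10⁻⁴ × 1200) ≈ 0.4545 K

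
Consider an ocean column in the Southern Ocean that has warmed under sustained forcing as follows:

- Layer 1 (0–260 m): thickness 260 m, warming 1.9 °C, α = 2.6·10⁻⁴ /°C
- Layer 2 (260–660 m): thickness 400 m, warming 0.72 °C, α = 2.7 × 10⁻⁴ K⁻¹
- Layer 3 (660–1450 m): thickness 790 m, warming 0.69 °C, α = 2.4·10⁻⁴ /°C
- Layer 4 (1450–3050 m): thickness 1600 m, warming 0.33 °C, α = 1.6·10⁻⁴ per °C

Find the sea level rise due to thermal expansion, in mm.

2.6×10⁻⁴ × 1.9 × 260 = 0.12844 m
Layer 2: 400 × 2.7×10⁻⁴ × 0.72 = 0.07776 m
Layer 3: 2.4×10⁻⁴ × 790 × 0.69 = 0.130824 m
1450–3050 m: 1600 × 1.6×10⁻⁴ × 0.33 = 0.08448 m
Δh = 0.12844 + 0.07776 + 0.130824 + 0.08448 = 0.421504 m ≈ 422 mm

422 mm of thermosteric rise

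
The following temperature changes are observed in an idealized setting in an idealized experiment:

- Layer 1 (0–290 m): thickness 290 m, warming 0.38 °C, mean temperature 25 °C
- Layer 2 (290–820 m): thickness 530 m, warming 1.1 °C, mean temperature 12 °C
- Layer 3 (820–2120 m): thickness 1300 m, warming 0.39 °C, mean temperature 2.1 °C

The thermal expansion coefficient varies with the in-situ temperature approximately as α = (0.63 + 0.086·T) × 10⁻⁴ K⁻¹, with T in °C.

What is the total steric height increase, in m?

0.17 m

Layer 1: α = (0.63 + 0.086×25)×10⁻⁴ = 2.78×10⁻⁴ K⁻¹
Layer 2: α = (0.63 + 0.086×12)×10⁻⁴ = 1.662×10⁻⁴ K⁻¹
Layer 3: α = (0.63 + 0.086×2.1)×10⁻⁴ = 0.8106×10⁻⁴ K⁻¹
Layer 1: 290 × 2.78×10⁻⁴ × 0.38 = 0.0306356 m
1.1 × 1.662×10⁻⁴ × 530 = 0.0968946 m
0.39 × 0.8106×10⁻⁴ × 1300 = 0.04109742 m
Δh = 0.0306356 + 0.0968946 + 0.04109742 = 0.16862762 m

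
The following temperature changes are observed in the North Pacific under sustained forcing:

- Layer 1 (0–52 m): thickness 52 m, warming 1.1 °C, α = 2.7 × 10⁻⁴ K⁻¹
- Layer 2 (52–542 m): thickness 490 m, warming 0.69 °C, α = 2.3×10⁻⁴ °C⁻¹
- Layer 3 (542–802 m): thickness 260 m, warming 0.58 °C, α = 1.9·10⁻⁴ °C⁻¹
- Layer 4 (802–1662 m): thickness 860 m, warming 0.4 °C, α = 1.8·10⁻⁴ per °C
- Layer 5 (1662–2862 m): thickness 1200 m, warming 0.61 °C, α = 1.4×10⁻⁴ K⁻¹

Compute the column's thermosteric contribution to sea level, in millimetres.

Layer 1: 2.7×10⁻⁴ × 52 × 1.1 = 0.015444 m
490 × 0.69 × 2.3×10⁻⁴ = 0.077763 m
Layer 3: 260 × 0.58 × 1.9×10⁻⁴ = 0.028652 m
1.8×10⁻⁴ × 0.4 × 860 = 0.06192 m
0.61 × 1.4×10⁻⁴ × 1200 = 0.10248 m
Δh = 0.015444 + 0.077763 + 0.028652 + 0.06192 + 0.10248 = 0.286259 m ≈ 290 mm

290 mm of thermosteric rise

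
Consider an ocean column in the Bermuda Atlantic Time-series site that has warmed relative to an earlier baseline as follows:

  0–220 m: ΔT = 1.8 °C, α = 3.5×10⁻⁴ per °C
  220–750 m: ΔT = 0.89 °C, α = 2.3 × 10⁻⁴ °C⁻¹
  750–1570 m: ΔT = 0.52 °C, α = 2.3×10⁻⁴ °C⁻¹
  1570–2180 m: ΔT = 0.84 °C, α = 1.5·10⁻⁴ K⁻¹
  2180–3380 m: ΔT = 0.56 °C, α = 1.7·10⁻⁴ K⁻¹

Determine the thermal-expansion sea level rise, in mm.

Layer 1: 3.5×10⁻⁴ × 1.8 × 220 = 0.13860 m
Layer 2: 530 × 2.3×10⁻⁴ × 0.89 = 0.108491 m
Layer 3: 2.3×10⁻⁴ × 820 × 0.52 = 0.098072 m
Layer 4: 1.5×10⁻⁴ × 0.84 × 610 = 0.07686 m
2180–3380 m: 1200 × 1.7×10⁻⁴ × 0.56 = 0.11424 m
Δh = 0.13860 + 0.108491 + 0.098072 + 0.07686 + 0.11424 = 0.536263 m

Δh ≈ 540 mm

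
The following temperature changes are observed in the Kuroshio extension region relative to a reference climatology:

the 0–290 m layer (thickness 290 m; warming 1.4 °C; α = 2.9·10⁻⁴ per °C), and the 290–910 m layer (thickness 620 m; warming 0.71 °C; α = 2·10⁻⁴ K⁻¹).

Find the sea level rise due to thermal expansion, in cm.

0–290 m: 2.9×10⁻⁴ × 290 × 1.4 = 0.11774 m
620 × 2×10⁻⁴ × 0.71 = 0.08804 m
Δh = 0.11774 + 0.08804 = 0.20578 m

Δh = 21 cm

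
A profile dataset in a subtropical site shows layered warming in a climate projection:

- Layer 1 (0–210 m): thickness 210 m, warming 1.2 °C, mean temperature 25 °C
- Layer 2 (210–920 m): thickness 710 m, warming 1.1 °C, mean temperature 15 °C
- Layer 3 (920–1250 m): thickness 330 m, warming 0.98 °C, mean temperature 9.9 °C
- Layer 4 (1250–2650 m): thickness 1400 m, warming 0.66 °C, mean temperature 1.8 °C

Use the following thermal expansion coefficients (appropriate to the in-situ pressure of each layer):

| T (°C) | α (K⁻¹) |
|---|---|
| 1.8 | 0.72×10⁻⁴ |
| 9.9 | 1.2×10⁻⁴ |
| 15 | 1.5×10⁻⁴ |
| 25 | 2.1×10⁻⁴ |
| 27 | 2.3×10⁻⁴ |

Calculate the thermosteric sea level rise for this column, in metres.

0.28 m of thermosteric rise

Layer 1 at 25 °C → α = 2.1×10⁻⁴ K⁻¹
Layer 2 at 15 °C → α = 1.5×10⁻⁴ K⁻¹
Layer 3 at 9.9 °C → α = 1.2×10⁻⁴ K⁻¹
Layer 4 at 1.8 °C → α = 0.72×10⁻⁴ K⁻¹
Layer 1: 1.2 × 210 × 2.1×10⁻⁴ = 0.05292 m
1.5×10⁻⁴ × 1.1 × 710 = 0.11715 m
1.2×10⁻⁴ × 330 × 0.98 = 0.038808 m
1250–2650 m: 0.66 × 0.72×10⁻⁴ × 1400 = 0.066528 m
Δh = 0.05292 + 0.11715 + 0.038808 + 0.066528 = 0.275406 m ≈ 0.28 m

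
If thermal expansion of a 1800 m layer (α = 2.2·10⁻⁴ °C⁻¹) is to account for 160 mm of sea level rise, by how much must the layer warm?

ΔT = Δh/(αH) = 0.16 / (2.2×10⁻⁴ × 1800) ≈ 0.4040 K

about 0.404 K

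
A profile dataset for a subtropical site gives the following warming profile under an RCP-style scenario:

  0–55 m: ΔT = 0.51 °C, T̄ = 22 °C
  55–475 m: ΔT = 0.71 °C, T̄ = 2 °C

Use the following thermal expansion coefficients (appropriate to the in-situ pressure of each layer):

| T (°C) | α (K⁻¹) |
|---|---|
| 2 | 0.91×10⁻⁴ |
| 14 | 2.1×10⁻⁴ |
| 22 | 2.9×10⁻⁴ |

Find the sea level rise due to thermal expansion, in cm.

3.5 cm

Layer 1 at 22 °C → α = 2.9×10⁻⁴ K⁻¹
Layer 2 at 2 °C → α = 0.91×10⁻⁴ K⁻¹
Layer 1: 2.9×10⁻⁴ × 55 × 0.51 = 0.0081345 m
55–475 m: 420 × 0.71 × 0.91×10⁻⁴ = 0.0271362 m
Δh = 0.0081345 + 0.0271362 = 0.0352707 m ≈ 3.5 cm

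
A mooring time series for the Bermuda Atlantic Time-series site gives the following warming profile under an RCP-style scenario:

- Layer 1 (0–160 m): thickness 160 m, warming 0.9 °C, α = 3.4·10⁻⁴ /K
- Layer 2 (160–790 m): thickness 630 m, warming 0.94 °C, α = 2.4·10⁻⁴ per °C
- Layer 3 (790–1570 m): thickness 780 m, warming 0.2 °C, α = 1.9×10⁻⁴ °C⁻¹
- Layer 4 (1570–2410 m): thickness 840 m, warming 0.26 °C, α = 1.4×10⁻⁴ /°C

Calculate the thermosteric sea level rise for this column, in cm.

160 × 0.9 × 3.4×10⁻⁴ = 0.04896 m
Layer 2: 0.94 × 2.4×10⁻⁴ × 630 = 0.142128 m
Layer 3: 0.2 × 780 × 1.9×10⁻⁴ = 0.02964 m
1.4×10⁻⁴ × 0.26 × 840 = 0.030576 m
Δh = 0.04896 + 0.142128 + 0.02964 + 0.030576 = 0.251304 m

about 25.1 cm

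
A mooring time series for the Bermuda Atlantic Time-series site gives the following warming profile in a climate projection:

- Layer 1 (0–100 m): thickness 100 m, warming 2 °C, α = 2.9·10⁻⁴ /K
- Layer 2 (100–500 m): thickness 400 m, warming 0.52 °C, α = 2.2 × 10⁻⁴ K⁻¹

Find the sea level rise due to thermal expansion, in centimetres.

about 10.4 cm

Layer 1: 100 × 2.9×10⁻⁴ × 2 = 0.05800 m
Layer 2: 400 × 2.2×10⁻⁴ × 0.52 = 0.04576 m
Δh = 0.05800 + 0.04576 = 0.10376 m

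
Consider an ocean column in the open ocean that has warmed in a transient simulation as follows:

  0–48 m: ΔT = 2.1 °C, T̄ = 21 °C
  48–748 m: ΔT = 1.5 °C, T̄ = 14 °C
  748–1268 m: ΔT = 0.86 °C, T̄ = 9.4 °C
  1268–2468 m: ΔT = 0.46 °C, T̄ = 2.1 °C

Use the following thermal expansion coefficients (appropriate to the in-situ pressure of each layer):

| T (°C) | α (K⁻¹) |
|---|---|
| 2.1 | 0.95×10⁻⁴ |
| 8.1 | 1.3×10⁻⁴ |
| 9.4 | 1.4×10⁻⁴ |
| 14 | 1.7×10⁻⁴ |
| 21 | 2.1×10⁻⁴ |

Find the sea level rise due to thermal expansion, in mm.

315 mm

Layer 1 at 21 °C → α = 2.1×10⁻⁴ K⁻¹
Layer 2 at 14 °C → α = 1.7×10⁻⁴ K⁻¹
Layer 3 at 9.4 °C → α = 1.4×10⁻⁴ K⁻¹
Layer 4 at 2.1 °C → α = 0.95×10⁻⁴ K⁻¹
Layer 1: 2.1×10⁻⁴ × 2.1 × 48 = 0.021168 m
48–748 m: 1.5 × 1.7×10⁻⁴ × 700 = 0.17850 m
748–1268 m: 520 × 0.86 × 1.4×10⁻⁴ = 0.062608 m
Layer 4: 0.46 × 1200 × 0.95×10⁻⁴ = 0.05244 m
Δh = 0.021168 + 0.17850 + 0.062608 + 0.05244 = 0.314716 m ≈ 315 mm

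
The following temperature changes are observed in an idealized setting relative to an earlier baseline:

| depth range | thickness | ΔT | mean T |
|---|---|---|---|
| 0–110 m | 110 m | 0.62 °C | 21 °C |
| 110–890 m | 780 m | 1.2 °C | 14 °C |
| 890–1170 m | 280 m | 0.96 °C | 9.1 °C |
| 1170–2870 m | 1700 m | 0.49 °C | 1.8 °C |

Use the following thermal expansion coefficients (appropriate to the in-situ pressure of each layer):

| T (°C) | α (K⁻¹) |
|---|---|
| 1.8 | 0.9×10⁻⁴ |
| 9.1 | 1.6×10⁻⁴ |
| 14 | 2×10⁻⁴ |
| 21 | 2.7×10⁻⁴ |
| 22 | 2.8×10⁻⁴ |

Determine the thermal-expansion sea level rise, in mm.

324 mm of thermosteric rise

Layer 1 at 21 °C → α = 2.7×10⁻⁴ K⁻¹
Layer 2 at 14 °C → α = 2×10⁻⁴ K⁻¹
Layer 3 at 9.1 °C → α = 1.6×10⁻⁴ K⁻¹
Layer 4 at 1.8 °C → α = 0.9×10⁻⁴ K⁻¹
Layer 1: 110 × 2.7×10⁻⁴ × 0.62 = 0.018414 m
1.2 × 780 × 2×10⁻⁴ = 0.18720 m
Layer 3: 1.6×10⁻⁴ × 280 × 0.96 = 0.043008 m
Layer 4: 1700 × 0.9×10⁻⁴ × 0.49 = 0.07497 m
Δh = 0.018414 + 0.18720 + 0.043008 + 0.07497 = 0.323592 m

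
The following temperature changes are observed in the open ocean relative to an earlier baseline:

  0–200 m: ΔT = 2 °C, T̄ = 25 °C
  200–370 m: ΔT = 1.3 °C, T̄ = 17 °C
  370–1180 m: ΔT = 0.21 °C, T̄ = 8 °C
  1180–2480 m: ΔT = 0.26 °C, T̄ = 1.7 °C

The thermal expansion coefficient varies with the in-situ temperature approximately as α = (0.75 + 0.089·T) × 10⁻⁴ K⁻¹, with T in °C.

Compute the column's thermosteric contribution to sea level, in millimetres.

Layer 1: α = (0.75 + 0.089×25)×10⁻⁴ = 2.975×10⁻⁴ K⁻¹
Layer 2: α = (0.75 + 0.089×17)×10⁻⁴ = 2.263×10⁻⁴ K⁻¹
Layer 3: α = (0.75 + 0.089×8)×10⁻⁴ = 1.462×10⁻⁴ K⁻¹
Layer 4: α = (0.75 + 0.089×1.7)×10⁻⁴ = 0.9013×10⁻⁴ K⁻¹
Layer 1: 2 × 2.975×10⁻⁴ × 200 = 0.11900 m
170 × 2.263×10⁻⁴ × 1.3 = 0.0500123 m
370–1180 m: 810 × 0.21 × 1.462×10⁻⁴ = 0.02486862 m
Layer 4: 1300 × 0.9013×10⁻⁴ × 0.26 = 0.03046394 m
Δh = 0.11900 + 0.0500123 + 0.02486862 + 0.03046394 = 0.22434486 m ≈ 224 mm

about 224 mm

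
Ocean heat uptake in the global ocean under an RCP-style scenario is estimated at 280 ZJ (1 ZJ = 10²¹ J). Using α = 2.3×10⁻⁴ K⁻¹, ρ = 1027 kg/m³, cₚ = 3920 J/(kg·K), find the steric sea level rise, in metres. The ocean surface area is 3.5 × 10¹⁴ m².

0.0457 m

Per unit area: Q = 280×10²¹ / (3.5×10¹⁴) = 8×10⁸ J/m²
Δh = αQ/(ρcₚ) = 2.3×10⁻⁴ × 8×10⁸ / (1027 × 3920) ≈ 0.045705 m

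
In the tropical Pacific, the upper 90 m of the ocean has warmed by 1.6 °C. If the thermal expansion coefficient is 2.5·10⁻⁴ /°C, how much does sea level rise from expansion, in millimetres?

Δh = αΔT·H = 2.5×10⁻⁴ × 1.6 × 90 = 0.03600 m

about 36 mm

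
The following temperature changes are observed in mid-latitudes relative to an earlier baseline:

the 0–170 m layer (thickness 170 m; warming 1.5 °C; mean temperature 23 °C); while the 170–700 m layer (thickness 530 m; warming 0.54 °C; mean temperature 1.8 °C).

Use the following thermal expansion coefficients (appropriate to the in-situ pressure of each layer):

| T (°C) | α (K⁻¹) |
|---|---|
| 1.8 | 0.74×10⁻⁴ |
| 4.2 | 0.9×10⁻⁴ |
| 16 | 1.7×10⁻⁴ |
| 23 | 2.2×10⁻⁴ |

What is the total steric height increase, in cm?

Δh ≈ 7.73 cm

Layer 1 at 23 °C → α = 2.2×10⁻⁴ K⁻¹
Layer 2 at 1.8 °C → α = 0.74×10⁻⁴ K⁻¹
0–170 m: 2.2×10⁻⁴ × 170 × 1.5 = 0.05610 m
Layer 2: 530 × 0.74×10⁻⁴ × 0.54 = 0.0211788 m
Δh = 0.05610 + 0.0211788 = 0.0772788 m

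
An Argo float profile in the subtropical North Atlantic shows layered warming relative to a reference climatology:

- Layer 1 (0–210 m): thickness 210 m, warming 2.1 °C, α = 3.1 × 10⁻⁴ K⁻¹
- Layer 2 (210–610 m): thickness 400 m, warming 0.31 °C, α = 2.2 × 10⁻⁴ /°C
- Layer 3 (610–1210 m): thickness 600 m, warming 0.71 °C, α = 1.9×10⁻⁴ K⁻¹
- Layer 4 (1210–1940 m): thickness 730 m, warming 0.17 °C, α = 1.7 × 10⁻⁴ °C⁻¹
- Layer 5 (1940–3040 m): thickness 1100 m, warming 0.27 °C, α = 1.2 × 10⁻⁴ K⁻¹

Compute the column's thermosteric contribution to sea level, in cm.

Δh ≈ 30 cm

2.1 × 3.1×10⁻⁴ × 210 = 0.13671 m
2.2×10⁻⁴ × 400 × 0.31 = 0.02728 m
0.71 × 600 × 1.9×10⁻⁴ = 0.08094 m
1.7×10⁻⁴ × 0.17 × 730 = 0.021097 m
1.2×10⁻⁴ × 1100 × 0.27 = 0.03564 m
Δh = 0.13671 + 0.02728 + 0.08094 + 0.021097 + 0.03564 = 0.301667 m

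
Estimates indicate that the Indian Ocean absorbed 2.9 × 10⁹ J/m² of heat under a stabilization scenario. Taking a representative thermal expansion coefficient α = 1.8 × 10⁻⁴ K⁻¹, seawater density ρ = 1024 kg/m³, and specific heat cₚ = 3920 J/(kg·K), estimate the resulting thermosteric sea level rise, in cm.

Δh = αQ/(ρcₚ) = 1.8×10⁻⁴ × 2.9×10⁹ / (1024 × 3920) ≈ 0.13004 m

13.0 cm of thermosteric rise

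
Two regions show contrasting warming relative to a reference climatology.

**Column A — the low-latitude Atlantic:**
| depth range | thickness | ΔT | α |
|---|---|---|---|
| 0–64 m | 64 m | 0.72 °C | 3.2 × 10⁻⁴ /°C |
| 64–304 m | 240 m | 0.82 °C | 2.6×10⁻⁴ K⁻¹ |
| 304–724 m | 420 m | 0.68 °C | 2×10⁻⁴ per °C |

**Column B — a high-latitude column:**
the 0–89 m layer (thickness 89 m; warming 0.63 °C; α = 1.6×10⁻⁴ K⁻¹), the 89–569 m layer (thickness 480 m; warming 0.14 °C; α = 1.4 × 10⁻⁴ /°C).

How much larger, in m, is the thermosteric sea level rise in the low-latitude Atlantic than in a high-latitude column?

0.10 m larger

A 0–64 m: 3.2×10⁻⁴ × 0.72 × 64 = 0.0147456 m
A Layer 2: 240 × 2.6×10⁻⁴ × 0.82 = 0.051168 m
A 420 × 2×10⁻⁴ × 0.68 = 0.05712 m
A total: 0.1230336 m
B 0–89 m: 1.6×10⁻⁴ × 0.63 × 89 = 0.0089712 m
B Layer 2: 1.4×10⁻⁴ × 0.14 × 480 = 0.009408 m
B total: 0.0183792 m
Difference: 0.1230336 − 0.0183792 = 0.1046544 m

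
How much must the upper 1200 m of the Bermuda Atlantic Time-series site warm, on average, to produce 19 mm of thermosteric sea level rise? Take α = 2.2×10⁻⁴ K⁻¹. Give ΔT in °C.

ΔT ≈ 0.0720 °C

ΔT = Δh/(αH) = 0.019 / (2.2×10⁻⁴ × 1200) ≈ 0.07197 °C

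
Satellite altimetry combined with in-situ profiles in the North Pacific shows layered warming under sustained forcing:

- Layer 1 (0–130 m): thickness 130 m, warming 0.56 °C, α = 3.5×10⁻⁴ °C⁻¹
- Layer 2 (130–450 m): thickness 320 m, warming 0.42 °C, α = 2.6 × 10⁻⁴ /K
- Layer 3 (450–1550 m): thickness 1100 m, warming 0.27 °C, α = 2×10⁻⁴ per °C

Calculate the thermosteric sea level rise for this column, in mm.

0–130 m: 130 × 3.5×10⁻⁴ × 0.56 = 0.02548 m
130–450 m: 320 × 0.42 × 2.6×10⁻⁴ = 0.034944 m
0.27 × 1100 × 2×10⁻⁴ = 0.05940 m
Δh = 0.02548 + 0.034944 + 0.05940 = 0.119824 m ≈ 120 mm

Δh ≈ 120 mm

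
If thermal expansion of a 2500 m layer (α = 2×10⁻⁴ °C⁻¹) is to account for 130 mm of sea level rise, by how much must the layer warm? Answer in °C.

ΔT = Δh/(αH) = 0.13 / (2×10⁻⁴ × 2500) = 0.2600 °C

ΔT ≈ 0.260 °C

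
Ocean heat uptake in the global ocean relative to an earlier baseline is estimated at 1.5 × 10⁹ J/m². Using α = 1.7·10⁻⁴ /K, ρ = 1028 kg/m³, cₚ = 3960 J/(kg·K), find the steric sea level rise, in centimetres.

Δh = 6.26 cm

Δh = αQ/(ρcₚ) = 1.7×10⁻⁴ × 1.5×10⁹ / (1028 × 3960) ≈ 0.06264 m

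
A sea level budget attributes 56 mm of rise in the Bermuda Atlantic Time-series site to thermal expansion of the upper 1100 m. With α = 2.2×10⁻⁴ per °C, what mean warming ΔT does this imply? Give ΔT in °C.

ΔT = Δh/(αH) = 0.056 / (2.2×10⁻⁴ × 1100) ≈ 0.2314 °C

ΔT ≈ 0.231 °C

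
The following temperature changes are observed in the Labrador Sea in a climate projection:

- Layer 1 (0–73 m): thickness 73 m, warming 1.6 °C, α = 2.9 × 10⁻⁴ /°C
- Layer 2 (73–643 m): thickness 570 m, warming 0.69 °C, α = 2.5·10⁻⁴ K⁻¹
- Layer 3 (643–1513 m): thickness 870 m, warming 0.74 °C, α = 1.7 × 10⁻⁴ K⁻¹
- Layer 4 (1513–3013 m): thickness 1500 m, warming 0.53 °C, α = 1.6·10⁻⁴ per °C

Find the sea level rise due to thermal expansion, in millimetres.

0–73 m: 73 × 1.6 × 2.9×10⁻⁴ = 0.033872 m
0.69 × 570 × 2.5×10⁻⁴ = 0.098325 m
643–1513 m: 0.74 × 1.7×10⁻⁴ × 870 = 0.109446 m
1.6×10⁻⁴ × 1500 × 0.53 = 0.12720 m
Δh = 0.033872 + 0.098325 + 0.109446 + 0.12720 = 0.368843 m

Δh ≈ 370 mm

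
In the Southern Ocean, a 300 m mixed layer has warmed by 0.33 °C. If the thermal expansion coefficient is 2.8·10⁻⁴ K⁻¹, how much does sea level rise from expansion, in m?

Δh = αΔT·H = 2.8×10⁻⁴ × 0.33 × 300 = 0.02772 m

0.0277 m of thermosteric rise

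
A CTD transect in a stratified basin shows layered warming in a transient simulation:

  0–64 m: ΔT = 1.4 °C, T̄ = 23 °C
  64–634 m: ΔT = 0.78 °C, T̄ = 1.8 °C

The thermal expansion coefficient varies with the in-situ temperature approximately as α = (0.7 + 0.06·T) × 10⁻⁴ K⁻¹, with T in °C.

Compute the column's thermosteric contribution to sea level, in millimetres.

Δh = 55 mm

Layer 1: α = (0.7 + 0.06×23)×10⁻⁴ = 2.08×10⁻⁴ K⁻¹
Layer 2: α = (0.7 + 0.06×1.8)×10⁻⁴ = 0.808×10⁻⁴ K⁻¹
Layer 1: 1.4 × 2.08×10⁻⁴ × 64 = 0.0186368 m
Layer 2: 0.78 × 0.808×10⁻⁴ × 570 = 0.03592368 m
Δh = 0.0186368 + 0.03592368 = 0.05456048 m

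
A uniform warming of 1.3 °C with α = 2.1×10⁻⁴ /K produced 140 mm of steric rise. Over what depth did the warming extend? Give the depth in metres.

about 513 m

H = Δh/(αΔT) = 0.14 / (2.1×10⁻⁴ × 1.3) ≈ 512.8 m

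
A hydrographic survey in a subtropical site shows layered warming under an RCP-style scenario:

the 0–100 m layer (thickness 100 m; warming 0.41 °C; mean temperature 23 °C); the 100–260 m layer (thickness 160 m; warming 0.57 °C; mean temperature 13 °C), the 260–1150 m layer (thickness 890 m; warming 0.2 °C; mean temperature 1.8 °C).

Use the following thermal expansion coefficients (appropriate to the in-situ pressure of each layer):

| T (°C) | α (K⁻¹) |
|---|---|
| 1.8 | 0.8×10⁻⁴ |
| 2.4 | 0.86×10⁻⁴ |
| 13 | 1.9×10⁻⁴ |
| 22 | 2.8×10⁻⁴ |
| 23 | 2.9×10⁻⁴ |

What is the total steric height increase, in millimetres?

Layer 1 at 23 °C → α = 2.9×10⁻⁴ K⁻¹
Layer 2 at 13 °C → α = 1.9×10⁻⁴ K⁻¹
Layer 3 at 1.8 °C → α = 0.8×10⁻⁴ K⁻¹
Layer 1: 2.9×10⁻⁴ × 0.41 × 100 = 0.01189 m
100–260 m: 160 × 0.57 × 1.9×10⁻⁴ = 0.017328 m
Layer 3: 0.8×10⁻⁴ × 0.2 × 890 = 0.01424 m
Δh = 0.01189 + 0.017328 + 0.01424 = 0.043458 m

43 mm of thermosteric rise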